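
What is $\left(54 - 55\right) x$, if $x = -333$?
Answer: $333$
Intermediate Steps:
$\left(54 - 55\right) x = \left(54 - 55\right) \left(-333\right) = \left(-1\right) \left(-333\right) = 333$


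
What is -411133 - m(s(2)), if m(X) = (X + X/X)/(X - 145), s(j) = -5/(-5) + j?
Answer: -29190441/71 ≈ -4.1113e+5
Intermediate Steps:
s(j) = 1 + j (s(j) = -⅕*(-5) + j = 1 + j)
m(X) = (1 + X)/(-145 + X) (m(X) = (X + 1)/(-145 + X) = (1 + X)/(-145 + X))
-411133 - m(s(2)) = -411133 - (1 + (1 + 2))/(-145 + (1 + 2)) = -411133 - (1 + 3)/(-145 + 3) = -411133 - 4/(-142) = -411133 - (-1)*4/142 = -411133 - 1*(-2/71) = -411133 + 2/71 = -29190441/71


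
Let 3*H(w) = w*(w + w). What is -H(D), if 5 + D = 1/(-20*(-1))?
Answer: -3267/200 ≈ -16.335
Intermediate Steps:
D = -99/20 (D = -5 + 1/(-20*(-1)) = -5 + 1/20 = -99/20 ≈ -4.9500)
H(w) = 2*w**2/3 (H(w) = (w*(w + w))/3 = (w*(2*w))/3 = (2*w**2)/3 = 2*w**2/3)
-H(D) = -2*(-99/20)**2/3 = -2*9801/(3*400) = -1*3267/200 = -3267/200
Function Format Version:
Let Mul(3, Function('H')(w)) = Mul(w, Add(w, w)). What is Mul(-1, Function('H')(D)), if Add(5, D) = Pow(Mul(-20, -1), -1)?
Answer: Rational(-3267, 200) ≈ -16.335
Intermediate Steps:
D = Rational(-99, 20) (D = Add(-5, Pow(Mul(-20, -1), -1)) = Add(-5, Pow(20, -1)) = Add(-5, Rational(1, 20)) = Rational(-99, 20) ≈ -4.9500)
Function('H')(w) = Mul(Rational(2, 3), Pow(w, 2)) (Function('H')(w) = Mul(Rational(1, 3), Mul(w, Add(w, w))) = Mul(Rational(1, 3), Mul(w, Mul(2, w))) = Mul(Rational(1, 3), Mul(2, Pow(w, 2))) = Mul(Rational(2, 3), Pow(w, 2)))
Mul(-1, Function('H')(D)) = Mul(-1, Mul(Rational(2, 3), Pow(Rational(-99, 20), 2))) = Mul(-1, Mul(Rational(2, 3), Rational(9801, 400))) = Mul(-1, Rational(3267, 200)) = Rational(-3267, 200)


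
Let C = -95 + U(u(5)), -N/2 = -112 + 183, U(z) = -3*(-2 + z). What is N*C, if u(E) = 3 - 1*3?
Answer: 12638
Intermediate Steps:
u(E) = 0 (u(E) = 3 - 3 = 0)
U(z) = 6 - 3*z
N = -142 (N = -2*(-112 + 183) = -2*71 = -142)
C = -89 (C = -95 + (6 - 3*0) = -95 + (6 + 0) = -95 + 6 = -89)
N*C = -142*(-89) = 12638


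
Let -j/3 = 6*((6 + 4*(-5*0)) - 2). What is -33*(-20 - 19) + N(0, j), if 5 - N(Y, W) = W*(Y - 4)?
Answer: 1004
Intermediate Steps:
j = -72 (j = -18*((6 + 4*(-5*0)) - 2) = -18*((6 + 4*0) - 2) = -18*((6 + 0) - 2) = -18*(6 - 2) = -18*4 = -3*24 = -72)
N(Y, W) = 5 - W*(-4 + Y) (N(Y, W) = 5 - W*(Y - 4) = 5 - W*(-4 + Y))
-33*(-20 - 19) + N(0, j) = -33*(-20 - 19) + (5 + 4*(-72) - 1*(-72)*0) = -33*(-39) + (5 - 288 + 0) = 1287 - 283 = 1004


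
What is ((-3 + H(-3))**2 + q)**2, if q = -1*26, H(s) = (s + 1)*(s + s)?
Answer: 3025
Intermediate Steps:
H(s) = 2*s*(1 + s) (H(s) = (1 + s)*(2*s) = 2*s*(1 + s))
q = -26
((-3 + H(-3))**2 + q)**2 = ((-3 + 2*(-3)*(1 - 3))**2 - 26)**2 = ((-3 + 2*(-3)*(-2))**2 - 26)**2 = ((-3 + 12)**2 - 26)**2 = (9**2 - 26)**2 = (81 - 26)**2 = 55**2 = 3025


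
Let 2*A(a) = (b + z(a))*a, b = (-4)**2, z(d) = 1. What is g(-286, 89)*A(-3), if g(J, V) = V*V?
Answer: -403971/2 ≈ -2.0199e+5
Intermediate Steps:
g(J, V) = V**2
b = 16
A(a) = 17*a/2 (A(a) = ((16 + 1)*a)/2 = (17*a)/2 = 17*a/2)
g(-286, 89)*A(-3) = 89**2*((17/2)*(-3)) = 7921*(-51/2) = -403971/2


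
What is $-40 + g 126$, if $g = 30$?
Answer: $3740$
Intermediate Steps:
$-40 + g 126 = -40 + 30 \cdot 126 = -40 + 3780 = 3740$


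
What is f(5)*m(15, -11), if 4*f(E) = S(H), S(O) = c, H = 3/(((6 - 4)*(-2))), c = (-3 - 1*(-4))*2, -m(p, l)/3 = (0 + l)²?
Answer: -363/2 ≈ -181.50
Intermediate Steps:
m(p, l) = -3*l² (m(p, l) = -3*(0 + l)² = -3*l²)
c = 2 (c = (-3 + 4)*2 = 1*2 = 2)
H = -¾ (H = 3/((2*(-2))) = 3/(-4) = 3*(-¼) = -¾ ≈ -0.75000)
S(O) = 2
f(E) = ½ (f(E) = (¼)*2 = ½)
f(5)*m(15, -11) = (-3*(-11)²)/2 = (-3*121)/2 = (½)*(-363) = -363/2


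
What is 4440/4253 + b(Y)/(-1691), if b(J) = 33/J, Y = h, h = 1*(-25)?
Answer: 187841349/179795575 ≈ 1.0448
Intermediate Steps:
h = -25
Y = -25
4440/4253 + b(Y)/(-1691) = 4440/4253 + (33/(-25))/(-1691) = 4440*(1/4253) + (33*(-1/25))*(-1/1691) = 4440/4253 - 33/25*(-1/1691) = 4440/4253 + 33/42275 = 187841349/179795575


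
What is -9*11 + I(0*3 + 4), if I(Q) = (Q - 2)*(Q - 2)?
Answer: -95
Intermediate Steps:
I(Q) = (-2 + Q)**2 (I(Q) = (-2 + Q)*(-2 + Q) = (-2 + Q)**2)
-9*11 + I(0*3 + 4) = -9*11 + (-2 + (0*3 + 4))**2 = -99 + (-2 + (0 + 4))**2 = -99 + (-2 + 4)**2 = -99 + 2**2 = -99 + 4 = -95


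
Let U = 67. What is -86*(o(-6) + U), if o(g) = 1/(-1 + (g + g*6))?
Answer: -5760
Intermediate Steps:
o(g) = 1/(-1 + 7*g) (o(g) = 1/(-1 + (g + 6*g)) = 1/(-1 + 7*g))
-86*(o(-6) + U) = -86*(1/(-1 + 7*(-6)) + 67) = -86*(1/(-1 - 42) + 67) = -86*(1/(-43) + 67) = -86*(-1/43 + 67) = -86*2880/43 = -5760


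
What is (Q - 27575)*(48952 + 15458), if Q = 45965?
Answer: 1184499900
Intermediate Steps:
(Q - 27575)*(48952 + 15458) = (45965 - 27575)*(48952 + 15458) = 18390*64410 = 1184499900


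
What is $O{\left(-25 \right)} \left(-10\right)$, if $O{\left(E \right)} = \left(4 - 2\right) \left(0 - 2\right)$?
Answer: $40$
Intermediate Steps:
$O{\left(E \right)} = -4$ ($O{\left(E \right)} = \left(4 - 2\right) \left(-2\right) = 2 \left(-2\right) = -4$)
$O{\left(-25 \right)} \left(-10\right) = \left(-4\right) \left(-10\right) = 40$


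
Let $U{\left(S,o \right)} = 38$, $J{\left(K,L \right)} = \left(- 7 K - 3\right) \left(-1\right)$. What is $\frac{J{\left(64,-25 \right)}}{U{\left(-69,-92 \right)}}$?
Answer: $\frac{451}{38} \approx 11.868$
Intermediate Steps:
$J{\left(K,L \right)} = 3 + 7 K$ ($J{\left(K,L \right)} = \left(-3 - 7 K\right) \left(-1\right) = 3 + 7 K$)
$\frac{J{\left(64,-25 \right)}}{U{\left(-69,-92 \right)}} = \frac{3 + 7 \cdot 64}{38} = \left(3 + 448\right) \frac{1}{38} = 451 \cdot \frac{1}{38} = \frac{451}{38}$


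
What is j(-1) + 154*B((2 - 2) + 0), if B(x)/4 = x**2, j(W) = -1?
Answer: -1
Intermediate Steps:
B(x) = 4*x**2
j(-1) + 154*B((2 - 2) + 0) = -1 + 154*(4*((2 - 2) + 0)**2) = -1 + 154*(4*(0 + 0)**2) = -1 + 154*(4*0**2) = -1 + 154*(4*0) = -1 + 154*0 = -1 + 0 = -1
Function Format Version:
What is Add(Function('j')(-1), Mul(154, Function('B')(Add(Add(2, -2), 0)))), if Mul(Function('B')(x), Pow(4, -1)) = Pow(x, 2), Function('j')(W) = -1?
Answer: -1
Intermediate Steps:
Function('B')(x) = Mul(4, Pow(x, 2))
Add(Function('j')(-1), Mul(154, Function('B')(Add(Add(2, -2), 0)))) = Add(-1, Mul(154, Mul(4, Pow(Add(Add(2, -2), 0), 2)))) = Add(-1, Mul(154, Mul(4, Pow(Add(0, 0), 2)))) = Add(-1, Mul(154, Mul(4, Pow(0, 2)))) = Add(-1, Mul(154, Mul(4, 0))) = Add(-1, Mul(154, 0)) = Add(-1, 0) = -1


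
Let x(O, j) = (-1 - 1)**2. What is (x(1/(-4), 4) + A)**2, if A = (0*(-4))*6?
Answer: 16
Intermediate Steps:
x(O, j) = 4 (x(O, j) = (-2)**2 = 4)
A = 0 (A = 0*6 = 0)
(x(1/(-4), 4) + A)**2 = (4 + 0)**2 = 4**2 = 16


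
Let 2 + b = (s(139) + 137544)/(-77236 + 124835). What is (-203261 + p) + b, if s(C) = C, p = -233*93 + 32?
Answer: -10704877417/47599 ≈ -2.2490e+5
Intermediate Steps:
p = -21637 (p = -21669 + 32 = -21637)
b = 42485/47599 (b = -2 + (139 + 137544)/(-77236 + 124835) = -2 + 137683/47599 = 42485/47599 ≈ 0.89256)
(-203261 + p) + b = (-203261 - 21637) + 42485/47599 = -224898 + 42485/47599 = -10704877417/47599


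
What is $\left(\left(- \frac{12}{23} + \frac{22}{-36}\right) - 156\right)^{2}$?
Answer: $\frac{4231892809}{171396} \approx 24691.0$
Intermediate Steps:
$\left(\left(- \frac{12}{23} + \frac{22}{-36}\right) - 156\right)^{2} = \left(\left(\left(-12\right) \frac{1}{23} + 22 \left(- \frac{1}{36}\right)\right) - 156\right)^{2} = \left(\left(- \frac{12}{23} - \frac{11}{18}\right) - 156\right)^{2} = \left(- \frac{469}{414} - 156\right)^{2} = \left(- \frac{65053}{414}\right)^{2} = \frac{4231892809}{171396}$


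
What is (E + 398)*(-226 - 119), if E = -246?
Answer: -52440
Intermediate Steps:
(E + 398)*(-226 - 119) = (-246 + 398)*(-226 - 119) = 152*(-345) = -52440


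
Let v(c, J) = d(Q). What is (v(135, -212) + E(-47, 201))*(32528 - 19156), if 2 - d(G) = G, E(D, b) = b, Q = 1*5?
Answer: 2647656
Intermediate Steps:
Q = 5
d(G) = 2 - G
v(c, J) = -3 (v(c, J) = 2 - 1*5 = 2 - 5 = -3)
(v(135, -212) + E(-47, 201))*(32528 - 19156) = (-3 + 201)*(32528 - 19156) = 198*13372 = 2647656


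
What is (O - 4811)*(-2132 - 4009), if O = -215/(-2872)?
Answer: 84850055757/2872 ≈ 2.9544e+7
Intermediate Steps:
O = 215/2872 (O = -215*(-1/2872) = 215/2872 ≈ 0.074861)
(O - 4811)*(-2132 - 4009) = (215/2872 - 4811)*(-2132 - 4009) = -13816977/2872*(-6141) = 84850055757/2872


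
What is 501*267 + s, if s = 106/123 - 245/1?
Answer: 16423312/123 ≈ 1.3352e+5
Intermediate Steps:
s = -30029/123 (s = 106*(1/123) - 245*1 = 106/123 - 245 = -30029/123 ≈ -244.14)
501*267 + s = 501*267 - 30029/123 = 133767 - 30029/123 = 16423312/123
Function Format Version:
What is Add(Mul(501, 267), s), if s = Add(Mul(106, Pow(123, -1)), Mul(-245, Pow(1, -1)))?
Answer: Rational(16423312, 123) ≈ 1.3352e+5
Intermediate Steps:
s = Rational(-30029, 123) (s = Add(Mul(106, Rational(1, 123)), Mul(-245, 1)) = Add(Rational(106, 123), -245) = Rational(-30029, 123) ≈ -244.14)
Add(Mul(501, 267), s) = Add(Mul(501, 267), Rational(-30029, 123)) = Add(133767, Rational(-30029, 123)) = Rational(16423312, 123)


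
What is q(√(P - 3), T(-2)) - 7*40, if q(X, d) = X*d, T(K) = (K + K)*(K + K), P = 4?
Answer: -264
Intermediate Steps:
T(K) = 4*K² (T(K) = (2*K)*(2*K) = 4*K²)
q(√(P - 3), T(-2)) - 7*40 = √(4 - 3)*(4*(-2)²) - 7*40 = √1*(4*4) - 280 = 1*16 - 280 = 16 - 280 = -264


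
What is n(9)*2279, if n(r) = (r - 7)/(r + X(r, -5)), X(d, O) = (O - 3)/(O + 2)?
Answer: 13674/35 ≈ 390.69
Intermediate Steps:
X(d, O) = (-3 + O)/(2 + O)
n(r) = (-7 + r)/(8/3 + r) (n(r) = (r - 7)/(r + (-3 - 5)/(2 - 5)) = (-7 + r)/(r - 8/(-3)) = (-7 + r)/(r - 1/3*(-8)) = (-7 + r)/(r + 8/3) = (-7 + r)/(8/3 + r))
n(9)*2279 = (3*(-7 + 9)/(8 + 3*9))*2279 = (3*2/(8 + 27))*2279 = (3*2/35)*2279 = (3*(1/35)*2)*2279 = (6/35)*2279 = 13674/35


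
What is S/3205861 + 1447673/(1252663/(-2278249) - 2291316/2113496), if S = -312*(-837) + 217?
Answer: -5586730864185330207186815/6305677428253660763 ≈ -8.8598e+5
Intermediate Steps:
S = 261361 (S = 261144 + 217 = 261361)
S/3205861 + 1447673/(1252663/(-2278249) - 2291316/2113496) = 261361/3205861 + 1447673/(1252663/(-2278249) - 2291316/2113496) = 261361*(1/3205861) + 1447673/(1252663*(-1/2278249) - 2291316*1/2113496) = 261361/3205861 + 1447673/(-1252663/2278249 - 572829/528374) = 261361/3205861 + 1447673/(-1966921656383/1203767537126) = 261361/3205861 + 1447673*(-1203767537126/1966921656383) = 261361/3205861 - 1742661761773807798/1966921656383 = -5586730864185330207186815/6305677428253660763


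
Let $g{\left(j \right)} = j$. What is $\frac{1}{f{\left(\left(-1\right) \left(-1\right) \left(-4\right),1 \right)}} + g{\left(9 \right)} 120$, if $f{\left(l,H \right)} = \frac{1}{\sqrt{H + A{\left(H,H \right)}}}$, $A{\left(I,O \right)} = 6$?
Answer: $1080 + \sqrt{7} \approx 1082.6$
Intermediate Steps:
$f{\left(l,H \right)} = \frac{1}{\sqrt{6 + H}}$ ($f{\left(l,H \right)} = \frac{1}{\sqrt{H + 6}} = \frac{1}{\sqrt{6 + H}}$)
$\frac{1}{f{\left(\left(-1\right) \left(-1\right) \left(-4\right),1 \right)}} + g{\left(9 \right)} 120 = \frac{1}{\frac{1}{\sqrt{6 + 1}}} + 9 \cdot 120 = \frac{1}{\frac{1}{\sqrt{7}}} + 1080 = \frac{1}{\frac{1}{7} \sqrt{7}} + 1080 = \sqrt{7} + 1080 = 1080 + \sqrt{7}$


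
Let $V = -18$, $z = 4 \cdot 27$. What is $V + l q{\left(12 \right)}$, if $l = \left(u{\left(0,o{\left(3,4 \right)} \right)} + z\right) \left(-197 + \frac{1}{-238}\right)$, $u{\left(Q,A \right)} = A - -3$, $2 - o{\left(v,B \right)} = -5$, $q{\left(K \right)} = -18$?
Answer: $\frac{49791852}{119} \approx 4.1842 \cdot 10^{5}$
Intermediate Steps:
$z = 108$
$o{\left(v,B \right)} = 7$ ($o{\left(v,B \right)} = 2 - -5 = 2 + 5 = 7$)
$u{\left(Q,A \right)} = 3 + A$ ($u{\left(Q,A \right)} = A + 3 = 3 + A$)
$l = - \frac{2766333}{119}$ ($l = \left(\left(3 + 7\right) + 108\right) \left(-197 + \frac{1}{-238}\right) = \left(10 + 108\right) \left(-197 - \frac{1}{238}\right) = 118 \left(- \frac{46887}{238}\right) = - \frac{2766333}{119} \approx -23247.0$)
$V + l q{\left(12 \right)} = -18 - - \frac{49793994}{119} = -18 + \frac{49793994}{119} = \frac{49791852}{119}$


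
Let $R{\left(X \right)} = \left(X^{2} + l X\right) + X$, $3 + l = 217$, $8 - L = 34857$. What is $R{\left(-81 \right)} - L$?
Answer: $23995$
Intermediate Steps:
$L = -34849$ ($L = 8 - 34857 = -34849$)
$l = 214$ ($l = -3 + 217 = 214$)
$R{\left(X \right)} = X^{2} + 215 X$ ($R{\left(X \right)} = \left(X^{2} + 214 X\right) + X = X^{2} + 215 X$)
$R{\left(-81 \right)} - L = - 81 \left(215 - 81\right) - -34849 = \left(-81\right) 134 + 34849 = -10854 + 34849 = 23995$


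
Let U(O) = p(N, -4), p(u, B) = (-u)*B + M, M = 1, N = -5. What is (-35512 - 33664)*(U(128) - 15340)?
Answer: 1062474184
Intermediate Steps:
p(u, B) = 1 - B*u (p(u, B) = (-u)*B + 1 = -B*u + 1 = 1 - B*u)
U(O) = -19 (U(O) = 1 - 1*(-4)*(-5) = 1 - 20 = -19)
(-35512 - 33664)*(U(128) - 15340) = (-35512 - 33664)*(-19 - 15340) = -69176*(-15359) = 1062474184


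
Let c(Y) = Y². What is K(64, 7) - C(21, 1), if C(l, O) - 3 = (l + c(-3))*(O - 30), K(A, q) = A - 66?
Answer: 865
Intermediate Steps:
K(A, q) = -66 + A
C(l, O) = 3 + (-30 + O)*(9 + l) (C(l, O) = 3 + (l + (-3)²)*(O - 30) = 3 + (l + 9)*(-30 + O) = 3 + (9 + l)*(-30 + O) = 3 + (-30 + O)*(9 + l))
K(64, 7) - C(21, 1) = (-66 + 64) - (-267 - 30*21 + 9*1 + 1*21) = -2 - (-267 - 630 + 9 + 21) = -2 - 1*(-867) = -2 + 867 = 865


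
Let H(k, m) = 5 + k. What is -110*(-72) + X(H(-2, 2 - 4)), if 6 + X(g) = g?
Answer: 7917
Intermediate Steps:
X(g) = -6 + g
-110*(-72) + X(H(-2, 2 - 4)) = -110*(-72) + (-6 + (5 - 2)) = 7920 + (-6 + 3) = 7920 - 3 = 7917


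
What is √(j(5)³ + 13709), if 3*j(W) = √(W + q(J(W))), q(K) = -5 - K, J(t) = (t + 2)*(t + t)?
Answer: √(1110429 - 210*I*√70)/9 ≈ 117.09 - 0.09263*I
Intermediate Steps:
J(t) = 2*t*(2 + t) (J(t) = (2 + t)*(2*t) = 2*t*(2 + t))
j(W) = √(-5 + W - 2*W*(2 + W))/3 (j(W) = √(W + (-5 - 2*W*(2 + W)))/3 = √(-5 + W - 2*W*(2 + W))/3)
√(j(5)³ + 13709) = √((√(-5 + 5 - 2*5*(2 + 5))/3)³ + 13709) = √((√(-5 + 5 - 2*5*7)/3)³ + 13709) = √((√(-5 + 5 - 70)/3)³ + 13709) = √((√(-70)/3)³ + 13709) = √(((I*√70)/3)³ + 13709) = √((I*√70/3)³ + 13709) = √(-70*I*√70/27 + 13709) = √(13709 - 70*I*√70/27)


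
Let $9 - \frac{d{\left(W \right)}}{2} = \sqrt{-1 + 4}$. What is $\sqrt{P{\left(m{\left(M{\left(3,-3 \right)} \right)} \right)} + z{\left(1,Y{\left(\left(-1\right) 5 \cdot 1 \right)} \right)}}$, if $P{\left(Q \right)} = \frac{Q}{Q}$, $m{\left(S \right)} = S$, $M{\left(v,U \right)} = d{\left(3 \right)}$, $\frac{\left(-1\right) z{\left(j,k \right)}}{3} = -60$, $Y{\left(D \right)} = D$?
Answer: $\sqrt{181} \approx 13.454$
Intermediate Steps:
$d{\left(W \right)} = 18 - 2 \sqrt{3}$ ($d{\left(W \right)} = 18 - 2 \sqrt{-1 + 4} = 18 - 2 \sqrt{3}$)
$z{\left(j,k \right)} = 180$ ($z{\left(j,k \right)} = \left(-3\right) \left(-60\right) = 180$)
$M{\left(v,U \right)} = 18 - 2 \sqrt{3}$
$P{\left(Q \right)} = 1$
$\sqrt{P{\left(m{\left(M{\left(3,-3 \right)} \right)} \right)} + z{\left(1,Y{\left(\left(-1\right) 5 \cdot 1 \right)} \right)}} = \sqrt{1 + 180} = \sqrt{181}$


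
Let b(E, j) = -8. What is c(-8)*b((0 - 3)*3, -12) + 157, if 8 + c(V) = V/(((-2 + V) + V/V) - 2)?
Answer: 2367/11 ≈ 215.18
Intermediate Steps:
c(V) = -8 + V/(-3 + V) (c(V) = -8 + V/(((-2 + V) + V/V) - 2) = -8 + V/(((-2 + V) + 1) - 2) = -8 + V/((-1 + V) - 2) = -8 + V/(-3 + V))
c(-8)*b((0 - 3)*3, -12) + 157 = ((24 - 7*(-8))/(-3 - 8))*(-8) + 157 = ((24 + 56)/(-11))*(-8) + 157 = -1/11*80*(-8) + 157 = -80/11*(-8) + 157 = 640/11 + 157 = 2367/11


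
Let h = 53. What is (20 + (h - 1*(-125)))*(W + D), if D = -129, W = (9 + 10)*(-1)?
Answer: -29304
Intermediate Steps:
W = -19 (W = 19*(-1) = -19)
(20 + (h - 1*(-125)))*(W + D) = (20 + (53 - 1*(-125)))*(-19 - 129) = (20 + (53 + 125))*(-148) = (20 + 178)*(-148) = 198*(-148) = -29304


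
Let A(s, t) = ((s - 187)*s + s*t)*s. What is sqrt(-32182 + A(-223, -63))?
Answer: 3*I*sqrt(2617111) ≈ 4853.3*I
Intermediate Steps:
A(s, t) = s*(s*t + s*(-187 + s)) (A(s, t) = ((-187 + s)*s + s*t)*s = (s*(-187 + s) + s*t)*s = (s*t + s*(-187 + s))*s = s*(s*t + s*(-187 + s)))
sqrt(-32182 + A(-223, -63)) = sqrt(-32182 + (-223)**2*(-187 - 223 - 63)) = sqrt(-32182 + 49729*(-473)) = sqrt(-32182 - 23521817) = sqrt(-23553999) = 3*I*sqrt(2617111)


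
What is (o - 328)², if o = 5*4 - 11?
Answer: 101761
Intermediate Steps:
o = 9 (o = 20 - 11 = 9)
(o - 328)² = (9 - 328)² = (-319)² = 101761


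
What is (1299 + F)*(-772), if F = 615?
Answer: -1477608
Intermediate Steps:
(1299 + F)*(-772) = (1299 + 615)*(-772) = 1914*(-772) = -1477608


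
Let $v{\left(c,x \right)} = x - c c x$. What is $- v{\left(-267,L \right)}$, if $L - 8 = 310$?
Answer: $22669584$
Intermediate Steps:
$L = 318$ ($L = 8 + 310 = 318$)
$v{\left(c,x \right)} = x - x c^{2}$ ($v{\left(c,x \right)} = x - c^{2} x = x - x c^{2}$)
$- v{\left(-267,L \right)} = - 318 \left(1 - \left(-267\right)^{2}\right) = - 318 \left(1 - 71289\right) = - 318 \left(-71288\right) = \left(-1\right) \left(-22669584\right) = 22669584$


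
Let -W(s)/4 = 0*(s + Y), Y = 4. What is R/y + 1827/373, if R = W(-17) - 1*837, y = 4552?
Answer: 8004303/1697896 ≈ 4.7142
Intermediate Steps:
W(s) = 0 (W(s) = -0*(s + 4) = -0*(4 + s) = -4*0 = 0)
R = -837 (R = 0 - 1*837 = 0 - 837 = -837)
R/y + 1827/373 = -837/4552 + 1827/373 = 8004303/1697896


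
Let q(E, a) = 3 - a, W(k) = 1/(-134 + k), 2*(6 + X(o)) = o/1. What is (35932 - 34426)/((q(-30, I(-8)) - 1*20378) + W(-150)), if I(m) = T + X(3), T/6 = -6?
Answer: -427704/5774999 ≈ -0.074061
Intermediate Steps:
X(o) = -6 + o/2 (X(o) = -6 + (o/1)/2 = -6 + (o*1)/2 = -6 + o/2)
T = -36 (T = 6*(-6) = -36)
I(m) = -81/2 (I(m) = -36 + (-6 + (½)*3) = -36 + (-6 + 3/2) = -36 - 9/2 = -81/2)
(35932 - 34426)/((q(-30, I(-8)) - 1*20378) + W(-150)) = (35932 - 34426)/(((3 - 1*(-81/2)) - 1*20378) + 1/(-134 - 150)) = 1506/(((3 + 81/2) - 20378) + 1/(-284)) = 1506/((87/2 - 20378) - 1/284) = 1506/(-40669/2 - 1/284) = 1506/(-5774999/284) = 1506*(-284/5774999) = -427704/5774999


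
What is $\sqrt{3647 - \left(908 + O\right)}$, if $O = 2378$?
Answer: $19$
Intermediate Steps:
$\sqrt{3647 - \left(908 + O\right)} = \sqrt{3647 - 3286} = \sqrt{361} = 19$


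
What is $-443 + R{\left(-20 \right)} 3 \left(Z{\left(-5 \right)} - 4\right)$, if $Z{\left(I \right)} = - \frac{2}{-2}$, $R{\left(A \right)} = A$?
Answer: $-263$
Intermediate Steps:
$Z{\left(I \right)} = 1$ ($Z{\left(I \right)} = \left(-2\right) \left(- \frac{1}{2}\right) = 1$)
$-443 + R{\left(-20 \right)} 3 \left(Z{\left(-5 \right)} - 4\right) = -443 - 20 \cdot 3 \left(1 - 4\right) = -443 - 20 \cdot 3 \left(-3\right) = -443 - -180 = -443 + 180 = -263$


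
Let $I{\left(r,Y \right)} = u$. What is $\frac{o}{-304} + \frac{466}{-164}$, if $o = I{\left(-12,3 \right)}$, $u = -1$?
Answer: $- \frac{35375}{12464} \approx -2.8382$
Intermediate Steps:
$I{\left(r,Y \right)} = -1$
$o = -1$
$\frac{o}{-304} + \frac{466}{-164} = - \frac{1}{-304} + \frac{466}{-164} = \left(-1\right) \left(- \frac{1}{304}\right) + 466 \left(- \frac{1}{164}\right) = \frac{1}{304} - \frac{233}{82} = - \frac{35375}{12464}$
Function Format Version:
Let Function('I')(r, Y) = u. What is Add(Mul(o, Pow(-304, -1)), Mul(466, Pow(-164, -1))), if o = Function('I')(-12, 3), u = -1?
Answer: Rational(-35375, 12464) ≈ -2.8382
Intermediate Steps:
Function('I')(r, Y) = -1
o = -1
Add(Mul(o, Pow(-304, -1)), Mul(466, Pow(-164, -1))) = Add(Mul(-1, Pow(-304, -1)), Mul(466, Pow(-164, -1))) = Add(Mul(-1, Rational(-1, 304)), Mul(466, Rational(-1, 164))) = Add(Rational(1, 304), Rational(-233, 82)) = Rational(-35375, 12464)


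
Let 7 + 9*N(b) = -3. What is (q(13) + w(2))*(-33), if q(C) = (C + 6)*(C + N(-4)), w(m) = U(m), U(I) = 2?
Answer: -22561/3 ≈ -7520.3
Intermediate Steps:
N(b) = -10/9 (N(b) = -7/9 + (⅑)*(-3) = -7/9 - ⅓ = -10/9)
w(m) = 2
q(C) = (6 + C)*(-10/9 + C) (q(C) = (C + 6)*(C - 10/9) = (6 + C)*(-10/9 + C))
(q(13) + w(2))*(-33) = ((-20/3 + 13² + (44/9)*13) + 2)*(-33) = ((-20/3 + 169 + 572/9) + 2)*(-33) = (2033/9 + 2)*(-33) = (2051/9)*(-33) = -22561/3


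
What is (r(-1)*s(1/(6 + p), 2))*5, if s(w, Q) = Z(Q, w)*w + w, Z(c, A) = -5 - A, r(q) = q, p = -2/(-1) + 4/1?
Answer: 245/144 ≈ 1.7014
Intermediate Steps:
p = 6 (p = -2*(-1) + 4*1 = 2 + 4 = 6)
s(w, Q) = w + w*(-5 - w) (s(w, Q) = (-5 - w)*w + w = w*(-5 - w) + w = w + w*(-5 - w))
(r(-1)*s(1/(6 + p), 2))*5 = -(-1)*(4 + 1/(6 + 6))/(6 + 6)*5 = -(-1)*(4 + 1/12)/12*5 = -(-1)*49/(12*12)*5 = -1*(-49/144)*5 = (49/144)*5 = 245/144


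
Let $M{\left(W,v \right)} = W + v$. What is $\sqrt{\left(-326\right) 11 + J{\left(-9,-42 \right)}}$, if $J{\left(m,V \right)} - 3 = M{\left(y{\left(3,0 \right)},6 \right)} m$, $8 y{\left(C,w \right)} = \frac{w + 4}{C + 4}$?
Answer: $\frac{i \sqrt{712978}}{14} \approx 60.313 i$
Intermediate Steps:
$y{\left(C,w \right)} = \frac{4 + w}{8 \left(4 + C\right)}$ ($y{\left(C,w \right)} = \frac{\left(w + 4\right) \frac{1}{C + 4}}{8} = \frac{\left(4 + w\right) \frac{1}{4 + C}}{8} = \frac{\frac{1}{4 + C} \left(4 + w\right)}{8} = \frac{4 + w}{8 \left(4 + C\right)}$)
$J{\left(m,V \right)} = 3 + \frac{85 m}{14}$ ($J{\left(m,V \right)} = 3 + \left(\frac{4 + 0}{8 \left(4 + 3\right)} + 6\right) m = 3 + \left(\frac{1}{8} \cdot \frac{1}{7} \cdot 4 + 6\right) m = 3 + \left(\frac{1}{14} + 6\right) m = 3 + \frac{85 m}{14}$)
$\sqrt{\left(-326\right) 11 + J{\left(-9,-42 \right)}} = \sqrt{\left(-326\right) 11 + \left(3 + \frac{85}{14} \left(-9\right)\right)} = \sqrt{-3586 + \left(3 - \frac{765}{14}\right)} = \sqrt{-3586 - \frac{723}{14}} = \sqrt{- \frac{50927}{14}} = \frac{i \sqrt{712978}}{14}$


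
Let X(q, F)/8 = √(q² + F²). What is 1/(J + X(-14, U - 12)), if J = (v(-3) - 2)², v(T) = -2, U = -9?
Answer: -1/2532 + 7*√13/5064 ≈ 0.0045890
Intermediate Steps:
J = 16 (J = (-2 - 2)² = (-4)² = 16)
X(q, F) = 8*√(F² + q²) (X(q, F) = 8*√(q² + F²) = 8*√(F² + q²))
1/(J + X(-14, U - 12)) = 1/(16 + 8*√((-9 - 12)² + (-14)²)) = 1/(16 + 8*√((-21)² + 196)) = 1/(16 + 8*√(441 + 196)) = 1/(16 + 8*√637) = 1/(16 + 8*(7*√13)) = 1/(16 + 56*√13)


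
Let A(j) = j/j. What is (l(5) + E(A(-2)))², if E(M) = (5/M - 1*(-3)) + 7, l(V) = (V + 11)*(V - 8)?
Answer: 1089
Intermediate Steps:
A(j) = 1
l(V) = (-8 + V)*(11 + V) (l(V) = (11 + V)*(-8 + V) = (-8 + V)*(11 + V))
E(M) = 10 + 5/M (E(M) = (5/M + 3) + 7 = (3 + 5/M) + 7 = 10 + 5/M)
(l(5) + E(A(-2)))² = ((-88 + 5² + 3*5) + (10 + 5/1))² = ((-88 + 25 + 15) + (10 + 5*1))² = (-48 + (10 + 5))² = (-48 + 15)² = (-33)² = 1089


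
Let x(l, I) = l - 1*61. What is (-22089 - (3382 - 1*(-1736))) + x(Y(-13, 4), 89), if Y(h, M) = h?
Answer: -27281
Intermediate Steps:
x(l, I) = -61 + l (x(l, I) = l - 61 = -61 + l)
(-22089 - (3382 - 1*(-1736))) + x(Y(-13, 4), 89) = (-22089 - (3382 - 1*(-1736))) + (-61 - 13) = (-22089 - (3382 + 1736)) - 74 = (-22089 - 1*5118) - 74 = (-22089 - 5118) - 74 = -27207 - 74 = -27281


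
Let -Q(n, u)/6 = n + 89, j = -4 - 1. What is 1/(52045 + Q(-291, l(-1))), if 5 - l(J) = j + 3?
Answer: 1/53257 ≈ 1.8777e-5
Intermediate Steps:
j = -5
l(J) = 7 (l(J) = 5 - (-5 + 3) = 5 - 1*(-2) = 5 + 2 = 7)
Q(n, u) = -534 - 6*n (Q(n, u) = -6*(n + 89) = -6*(89 + n) = -534 - 6*n)
1/(52045 + Q(-291, l(-1))) = 1/(52045 + (-534 - 6*(-291))) = 1/(52045 + (-534 + 1746)) = 1/(52045 + 1212) = 1/53257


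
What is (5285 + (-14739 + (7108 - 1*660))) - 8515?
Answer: -11521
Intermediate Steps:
(5285 + (-14739 + (7108 - 1*660))) - 8515 = (5285 + (-14739 + (7108 - 660))) - 8515 = (5285 + (-14739 + 6448)) - 8515 = (5285 - 8291) - 8515 = -3006 - 8515 = -11521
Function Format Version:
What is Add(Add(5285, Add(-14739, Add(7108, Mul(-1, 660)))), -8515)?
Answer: -11521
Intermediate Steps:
Add(Add(5285, Add(-14739, Add(7108, Mul(-1, 660)))), -8515) = Add(Add(5285, Add(-14739, Add(7108, -660))), -8515) = Add(Add(5285, Add(-14739, 6448)), -8515) = Add(Add(5285, -8291), -8515) = Add(-3006, -8515) = -11521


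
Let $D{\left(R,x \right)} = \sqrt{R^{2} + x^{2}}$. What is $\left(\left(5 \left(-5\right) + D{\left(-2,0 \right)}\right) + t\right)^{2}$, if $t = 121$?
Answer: $9604$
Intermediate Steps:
$\left(\left(5 \left(-5\right) + D{\left(-2,0 \right)}\right) + t\right)^{2} = \left(\left(5 \left(-5\right) + \sqrt{\left(-2\right)^{2} + 0^{2}}\right) + 121\right)^{2} = \left(\left(-25 + \sqrt{4 + 0}\right) + 121\right)^{2} = \left(\left(-25 + \sqrt{4}\right) + 121\right)^{2} = \left(\left(-25 + 2\right) + 121\right)^{2} = \left(-23 + 121\right)^{2} = 98^{2} = 9604$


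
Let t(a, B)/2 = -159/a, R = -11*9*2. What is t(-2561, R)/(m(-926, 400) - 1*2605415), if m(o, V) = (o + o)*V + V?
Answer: -318/8568632215 ≈ -3.7112e-8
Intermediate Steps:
m(o, V) = V + 2*V*o (m(o, V) = (2*o)*V + V = 2*V*o + V = V + 2*V*o)
R = -198 (R = -99*2 = -198)
t(a, B) = -318/a (t(a, B) = 2*(-159/a) = -318/a)
t(-2561, R)/(m(-926, 400) - 1*2605415) = (-318/(-2561))/(400*(1 + 2*(-926)) - 1*2605415) = (-318*(-1/2561))/(400*(1 - 1852) - 2605415) = 318/(2561*(400*(-1851) - 2605415)) = 318/(2561*(-740400 - 2605415)) = (318/2561)/(-3345815) = (318/2561)*(-1/3345815) = -318/8568632215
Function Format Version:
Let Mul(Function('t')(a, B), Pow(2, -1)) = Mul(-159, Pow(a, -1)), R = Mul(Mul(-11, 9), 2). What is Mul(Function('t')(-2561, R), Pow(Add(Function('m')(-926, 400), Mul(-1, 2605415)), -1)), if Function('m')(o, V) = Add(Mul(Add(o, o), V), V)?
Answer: Rational(-318, 8568632215) ≈ -3.7112e-8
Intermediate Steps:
Function('m')(o, V) = Add(V, Mul(2, V, o)) (Function('m')(o, V) = Add(Mul(Mul(2, o), V), V) = Add(Mul(2, V, o), V) = Add(V, Mul(2, V, o)))
R = -198 (R = Mul(-99, 2) = -198)
Function('t')(a, B) = Mul(-318, Pow(a, -1)) (Function('t')(a, B) = Mul(2, Mul(-159, Pow(a, -1))) = Mul(-318, Pow(a, -1)))
Mul(Function('t')(-2561, R), Pow(Add(Function('m')(-926, 400), Mul(-1, 2605415)), -1)) = Mul(Mul(-318, Pow(-2561, -1)), Pow(Add(Mul(400, Add(1, Mul(2, -926))), Mul(-1, 2605415)), -1)) = Mul(Mul(-318, Rational(-1, 2561)), Pow(Add(Mul(400, Add(1, -1852)), -2605415), -1)) = Mul(Rational(318, 2561), Pow(Add(Mul(400, -1851), -2605415), -1)) = Mul(Rational(318, 2561), Pow(Add(-740400, -2605415), -1)) = Mul(Rational(318, 2561), Pow(-3345815, -1)) = Mul(Rational(318, 2561), Rational(-1, 3345815)) = Rational(-318, 8568632215)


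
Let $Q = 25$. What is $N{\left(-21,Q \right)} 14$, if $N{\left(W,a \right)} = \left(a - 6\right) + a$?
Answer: $616$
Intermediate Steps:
$N{\left(W,a \right)} = -6 + 2 a$ ($N{\left(W,a \right)} = \left(-6 + a\right) + a = -6 + 2 a$)
$N{\left(-21,Q \right)} 14 = \left(-6 + 2 \cdot 25\right) 14 = \left(-6 + 50\right) 14 = 44 \cdot 14 = 616$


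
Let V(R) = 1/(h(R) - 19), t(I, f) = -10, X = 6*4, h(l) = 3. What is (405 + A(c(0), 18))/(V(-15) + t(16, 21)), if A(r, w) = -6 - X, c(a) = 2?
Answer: -6000/161 ≈ -37.267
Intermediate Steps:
X = 24
V(R) = -1/16 (V(R) = 1/(3 - 19) = 1/(-16) = -1/16)
A(r, w) = -30 (A(r, w) = -6 - 1*24 = -6 - 24 = -30)
(405 + A(c(0), 18))/(V(-15) + t(16, 21)) = (405 - 30)/(-1/16 - 10) = 375/(-161/16) = 375*(-16/161) = -6000/161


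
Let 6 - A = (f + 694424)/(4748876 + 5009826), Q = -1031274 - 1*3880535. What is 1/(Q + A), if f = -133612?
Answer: -4879351/23966411160259 ≈ -2.0359e-7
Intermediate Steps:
Q = -4911809 (Q = -1031274 - 3880535 = -4911809)
A = 28995700/4879351 (A = 6 - (-133612 + 694424)/(4748876 + 5009826) = 6 - 560812/9758702 = 6 - 1*280406/4879351 = 6 - 280406/4879351 = 28995700/4879351 ≈ 5.9425)
1/(Q + A) = 1/(-4911809 + 28995700/4879351) = 1/(-23966411160259/4879351) = -4879351/23966411160259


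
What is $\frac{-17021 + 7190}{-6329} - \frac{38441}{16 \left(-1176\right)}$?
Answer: $\frac{428273185}{119086464} \approx 3.5963$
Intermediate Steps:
$\frac{-17021 + 7190}{-6329} - \frac{38441}{16 \left(-1176\right)} = \left(-9831\right) \left(- \frac{1}{6329}\right) - \frac{38441}{-18816} = \frac{9831}{6329} - - \frac{38441}{18816} = \frac{9831}{6329} + \frac{38441}{18816} = \frac{428273185}{119086464}$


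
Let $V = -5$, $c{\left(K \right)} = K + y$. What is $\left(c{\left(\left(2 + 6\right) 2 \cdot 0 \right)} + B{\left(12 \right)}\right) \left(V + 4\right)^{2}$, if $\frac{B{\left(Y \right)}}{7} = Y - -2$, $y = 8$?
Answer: $106$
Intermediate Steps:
$c{\left(K \right)} = 8 + K$ ($c{\left(K \right)} = K + 8 = 8 + K$)
$B{\left(Y \right)} = 14 + 7 Y$ ($B{\left(Y \right)} = 7 \left(Y - -2\right) = 7 \left(Y + 2\right) = 7 \left(2 + Y\right) = 14 + 7 Y$)
$\left(c{\left(\left(2 + 6\right) 2 \cdot 0 \right)} + B{\left(12 \right)}\right) \left(V + 4\right)^{2} = \left(\left(8 + \left(2 + 6\right) 2 \cdot 0\right) + \left(14 + 7 \cdot 12\right)\right) \left(-5 + 4\right)^{2} = \left(\left(8 + 8 \cdot 0\right) + \left(14 + 84\right)\right) \left(-1\right)^{2} = \left(\left(8 + 0\right) + 98\right) 1 = \left(8 + 98\right) 1 = 106 \cdot 1 = 106$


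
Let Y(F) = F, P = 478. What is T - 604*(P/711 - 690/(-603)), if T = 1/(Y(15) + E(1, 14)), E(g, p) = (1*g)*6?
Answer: -365858329/333459 ≈ -1097.2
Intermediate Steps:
E(g, p) = 6*g (E(g, p) = g*6 = 6*g)
T = 1/21 (T = 1/(15 + 6*1) = 1/(15 + 6) = 1/21 ≈ 0.047619)
T - 604*(P/711 - 690/(-603)) = 1/21 - 604*(478/711 - 690/(-603)) = 1/21 - 604*(478*(1/711) - 690*(-1/603)) = 1/21 - 604*(478/711 + 230/201) = 1/21 - 604*86536/47637 = 1/21 - 52267744/47637 = -365858329/333459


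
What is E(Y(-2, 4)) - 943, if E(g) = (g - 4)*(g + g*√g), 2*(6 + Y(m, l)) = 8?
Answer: -931 + 12*I*√2 ≈ -931.0 + 16.971*I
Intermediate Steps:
Y(m, l) = -2 (Y(m, l) = -6 + (½)*8 = -6 + 4 = -2)
E(g) = (-4 + g)*(g + g^(3/2))
E(Y(-2, 4)) - 943 = ((-2)² + (-2)^(5/2) - 4*(-2) - (-8)*I*√2) - 943 = (4 + 4*I*√2 + 8 - (-8)*I*√2) - 943 = (4 + 4*I*√2 + 8 + 8*I*√2) - 943 = (12 + 12*I*√2) - 943 = -931 + 12*I*√2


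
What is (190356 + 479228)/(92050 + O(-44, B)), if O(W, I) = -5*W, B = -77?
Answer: 334792/46135 ≈ 7.2568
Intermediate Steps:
(190356 + 479228)/(92050 + O(-44, B)) = (190356 + 479228)/(92050 - 5*(-44)) = 669584/(92050 + 220) = 669584/92270 = 669584*(1/92270) = 334792/46135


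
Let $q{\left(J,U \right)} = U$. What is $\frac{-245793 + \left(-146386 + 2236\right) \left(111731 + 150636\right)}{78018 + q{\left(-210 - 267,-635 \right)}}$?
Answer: $- \frac{37820448843}{77383} \approx -4.8874 \cdot 10^{5}$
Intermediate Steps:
$\frac{-245793 + \left(-146386 + 2236\right) \left(111731 + 150636\right)}{78018 + q{\left(-210 - 267,-635 \right)}} = \frac{-245793 + \left(-146386 + 2236\right) \left(111731 + 150636\right)}{78018 - 635} = \frac{-245793 - 37820203050}{77383} = \left(-245793 - 37820203050\right) \frac{1}{77383} = \left(-37820448843\right) \frac{1}{77383} = - \frac{37820448843}{77383}$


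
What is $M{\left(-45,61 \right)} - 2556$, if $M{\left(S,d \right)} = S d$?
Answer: $-5301$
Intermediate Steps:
$M{\left(-45,61 \right)} - 2556 = \left(-45\right) 61 - 2556 = -2745 - 2556 = -5301$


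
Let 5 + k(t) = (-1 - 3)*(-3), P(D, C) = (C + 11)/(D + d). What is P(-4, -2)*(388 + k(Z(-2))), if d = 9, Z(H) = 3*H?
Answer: 711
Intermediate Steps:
P(D, C) = (11 + C)/(9 + D) (P(D, C) = (C + 11)/(D + 9) = (11 + C)/(9 + D))
k(t) = 7 (k(t) = -5 + (-1 - 3)*(-3) = -5 - 4*(-3) = -5 + 12 = 7)
P(-4, -2)*(388 + k(Z(-2))) = ((11 - 2)/(9 - 4))*(388 + 7) = (9/5)*395 = 711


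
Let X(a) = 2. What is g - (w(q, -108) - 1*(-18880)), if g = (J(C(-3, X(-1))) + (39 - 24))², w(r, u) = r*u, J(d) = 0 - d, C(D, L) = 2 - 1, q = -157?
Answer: -35640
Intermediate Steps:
C(D, L) = 1
J(d) = -d
g = 196 (g = (-1*1 + (39 - 24))² = (-1 + 15)² = 14² = 196)
g - (w(q, -108) - 1*(-18880)) = 196 - (-157*(-108) - 1*(-18880)) = 196 - (16956 + 18880) = 196 - 1*35836 = 196 - 35836 = -35640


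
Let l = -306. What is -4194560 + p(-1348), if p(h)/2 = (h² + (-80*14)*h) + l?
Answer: 2458556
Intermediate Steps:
p(h) = -612 - 2240*h + 2*h² (p(h) = 2*((h² + (-80*14)*h) - 306) = 2*((h² - 1120*h) - 306) = 2*(-306 + h² - 1120*h) = -612 - 2240*h + 2*h²)
-4194560 + p(-1348) = -4194560 + (-612 - 2240*(-1348) + 2*(-1348)²) = -4194560 + (-612 + 3019520 + 2*1817104) = -4194560 + (-612 + 3019520 + 3634208) = -4194560 + 6653116 = 2458556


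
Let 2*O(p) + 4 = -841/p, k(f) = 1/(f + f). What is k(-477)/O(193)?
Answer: 193/769401 ≈ 0.00025084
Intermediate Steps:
k(f) = 1/(2*f)
O(p) = -2 - 841/(2*p) (O(p) = -2 + (-841/p)/2 = -2 - 841/(2*p))
k(-477)/O(193) = ((½)/(-477))/(-2 - 841/2/193) = ((½)*(-1/477))/(-2 - 841/2*1/193) = -1/(954*(-2 - 841/386)) = -1/(954*(-1613/386)) = -1/954*(-386/1613) = 193/769401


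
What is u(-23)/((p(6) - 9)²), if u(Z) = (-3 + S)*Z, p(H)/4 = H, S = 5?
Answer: -46/225 ≈ -0.20444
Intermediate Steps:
p(H) = 4*H
u(Z) = 2*Z (u(Z) = (-3 + 5)*Z = 2*Z)
u(-23)/((p(6) - 9)²) = (2*(-23))/((4*6 - 9)²) = -46/(24 - 9)² = -46/(15²) = -46/225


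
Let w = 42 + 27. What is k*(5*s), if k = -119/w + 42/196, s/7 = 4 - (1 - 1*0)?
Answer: -7295/46 ≈ -158.59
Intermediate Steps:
s = 21 (s = 7*(4 - (1 - 1*0)) = 7*(4 - (1 + 0)) = 7*(4 - 1*1) = 7*(4 - 1) = 7*3 = 21)
w = 69
k = -1459/966 (k = -119/69 + 42/196 = -119*1/69 + 42*(1/196) = -119/69 + 3/14 = -1459/966 ≈ -1.5104)
k*(5*s) = -7295*21/966 = -1459/966*105 = -7295/46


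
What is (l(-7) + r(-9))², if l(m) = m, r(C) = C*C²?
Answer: 541696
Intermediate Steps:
r(C) = C³
(l(-7) + r(-9))² = (-7 + (-9)³)² = (-7 - 729)² = (-736)² = 541696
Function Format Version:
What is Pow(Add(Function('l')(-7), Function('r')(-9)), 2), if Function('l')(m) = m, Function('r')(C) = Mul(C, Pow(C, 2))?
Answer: 541696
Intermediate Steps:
Function('r')(C) = Pow(C, 3)
Pow(Add(Function('l')(-7), Function('r')(-9)), 2) = Pow(Add(-7, Pow(-9, 3)), 2) = Pow(Add(-7, -729), 2) = Pow(-736, 2) = 541696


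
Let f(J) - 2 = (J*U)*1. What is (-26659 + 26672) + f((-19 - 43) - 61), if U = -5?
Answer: 630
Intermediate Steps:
f(J) = 2 - 5*J (f(J) = 2 + (J*(-5))*1 = 2 - 5*J*1 = 2 - 5*J)
(-26659 + 26672) + f((-19 - 43) - 61) = (-26659 + 26672) + (2 - 5*((-19 - 43) - 61)) = 13 + (2 - 5*(-62 - 61)) = 13 + (2 - 5*(-123)) = 13 + (2 + 615) = 13 + 617 = 630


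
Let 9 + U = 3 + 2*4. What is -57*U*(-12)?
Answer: 1368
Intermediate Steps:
U = 2 (U = -9 + (3 + 2*4) = -9 + (3 + 8) = -9 + 11 = 2)
-57*U*(-12) = -57*2*(-12) = -114*(-12) = 1368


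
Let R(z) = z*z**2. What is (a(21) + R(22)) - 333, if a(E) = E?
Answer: 10336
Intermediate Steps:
R(z) = z**3
(a(21) + R(22)) - 333 = (21 + 22**3) - 333 = (21 + 10648) - 333 = 10669 - 333 = 10336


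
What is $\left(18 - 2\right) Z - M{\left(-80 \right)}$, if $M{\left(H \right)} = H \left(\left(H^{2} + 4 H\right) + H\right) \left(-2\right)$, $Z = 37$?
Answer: $-959408$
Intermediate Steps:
$M{\left(H \right)} = - 2 H \left(H^{2} + 5 H\right)$ ($M{\left(H \right)} = H \left(H^{2} + 5 H\right) \left(-2\right) = - 2 H \left(H^{2} + 5 H\right)$)
$\left(18 - 2\right) Z - M{\left(-80 \right)} = \left(18 - 2\right) 37 - 2 \left(-80\right)^{2} \left(-5 - -80\right) = 16 \cdot 37 - 2 \cdot 6400 \left(-5 + 80\right) = 592 - 2 \cdot 6400 \cdot 75 = 592 - 960000 = -959408$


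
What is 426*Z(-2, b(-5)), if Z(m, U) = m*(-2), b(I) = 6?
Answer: 1704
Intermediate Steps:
Z(m, U) = -2*m
426*Z(-2, b(-5)) = 426*(-2*(-2)) = 426*4 = 1704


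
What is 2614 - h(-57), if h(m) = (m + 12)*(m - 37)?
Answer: -1616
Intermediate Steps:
h(m) = (-37 + m)*(12 + m) (h(m) = (12 + m)*(-37 + m) = (-37 + m)*(12 + m))
2614 - h(-57) = 2614 - (-444 + (-57)² - 25*(-57)) = 2614 - (-444 + 3249 + 1425) = 2614 - 1*4230 = 2614 - 4230 = -1616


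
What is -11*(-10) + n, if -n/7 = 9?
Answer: 47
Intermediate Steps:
n = -63 (n = -7*9 = -63)
-11*(-10) + n = -11*(-10) - 63 = 110 - 63 = 47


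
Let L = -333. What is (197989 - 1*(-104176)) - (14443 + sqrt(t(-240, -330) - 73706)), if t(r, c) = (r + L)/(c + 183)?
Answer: 287722 - 3*I*sqrt(401267)/7 ≈ 2.8772e+5 - 271.48*I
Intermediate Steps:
t(r, c) = (-333 + r)/(183 + c) (t(r, c) = (r - 333)/(c + 183) = (-333 + r)/(183 + c))
(197989 - 1*(-104176)) - (14443 + sqrt(t(-240, -330) - 73706)) = (197989 - 1*(-104176)) - (14443 + sqrt((-333 - 240)/(183 - 330) - 73706)) = (197989 + 104176) - (14443 + sqrt(-573/(-147) - 73706)) = 302165 - (14443 + sqrt(-1/147*(-573) - 73706)) = 302165 - (14443 + sqrt(191/49 - 73706)) = 302165 - (14443 + sqrt(-3611403/49)) = 302165 - (14443 + 3*I*sqrt(401267)/7) = 302165 + (-14443 - 3*I*sqrt(401267)/7) = 287722 - 3*I*sqrt(401267)/7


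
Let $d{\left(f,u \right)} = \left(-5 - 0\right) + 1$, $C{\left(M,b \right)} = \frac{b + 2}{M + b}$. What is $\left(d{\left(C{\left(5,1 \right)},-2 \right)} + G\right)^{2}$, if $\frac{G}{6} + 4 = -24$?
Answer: $29584$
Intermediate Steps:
$G = -168$ ($G = -24 + 6 \left(-24\right) = -24 - 144 = -168$)
$C{\left(M,b \right)} = \frac{2 + b}{M + b}$
$d{\left(f,u \right)} = -4$ ($d{\left(f,u \right)} = \left(-5 + 0\right) + 1 = -5 + 1 = -4$)
$\left(d{\left(C{\left(5,1 \right)},-2 \right)} + G\right)^{2} = \left(-4 - 168\right)^{2} = \left(-172\right)^{2} = 29584$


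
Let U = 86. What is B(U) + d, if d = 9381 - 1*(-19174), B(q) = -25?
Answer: 28530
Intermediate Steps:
d = 28555 (d = 9381 + 19174 = 28555)
B(U) + d = -25 + 28555 = 28530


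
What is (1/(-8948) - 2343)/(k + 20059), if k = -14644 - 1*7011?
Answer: 20965165/14281008 ≈ 1.4680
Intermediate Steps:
k = -21655 (k = -14644 - 7011 = -21655)
(1/(-8948) - 2343)/(k + 20059) = (1/(-8948) - 2343)/(-21655 + 20059) = (-1/8948 - 2343)/(-1596) = -20965165/8948*(-1/1596) = 20965165/14281008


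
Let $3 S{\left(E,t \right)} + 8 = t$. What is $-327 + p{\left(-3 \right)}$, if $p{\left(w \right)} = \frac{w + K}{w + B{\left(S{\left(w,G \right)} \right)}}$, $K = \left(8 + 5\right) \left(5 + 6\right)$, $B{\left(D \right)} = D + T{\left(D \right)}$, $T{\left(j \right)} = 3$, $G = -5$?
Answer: $- \frac{4671}{13} \approx -359.31$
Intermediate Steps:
$S{\left(E,t \right)} = - \frac{8}{3} + \frac{t}{3}$
$B{\left(D \right)} = 3 + D$ ($B{\left(D \right)} = D + 3 = 3 + D$)
$K = 143$ ($K = 13 \cdot 11 = 143$)
$p{\left(w \right)} = \frac{143 + w}{- \frac{4}{3} + w}$ ($p{\left(w \right)} = \frac{w + 143}{w + \left(3 + \left(- \frac{8}{3} + \frac{1}{3} \left(-5\right)\right)\right)} = \frac{143 + w}{w + \left(3 - \frac{13}{3}\right)} = \frac{143 + w}{w - \frac{4}{3}} = \frac{143 + w}{- \frac{4}{3} + w}$)
$-327 + p{\left(-3 \right)} = -327 + \frac{3 \left(143 - 3\right)}{-4 + 3 \left(-3\right)} = -327 + 3 \frac{1}{-4 - 9} \cdot 140 = -327 + 3 \frac{1}{-13} \cdot 140 = -327 + 3 \left(- \frac{1}{13}\right) 140 = -327 - \frac{420}{13} = - \frac{4671}{13}$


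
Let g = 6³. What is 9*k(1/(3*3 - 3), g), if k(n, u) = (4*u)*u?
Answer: 1679616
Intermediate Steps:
g = 216
k(n, u) = 4*u²
9*k(1/(3*3 - 3), g) = 9*(4*216²) = 9*(4*46656) = 9*186624 = 1679616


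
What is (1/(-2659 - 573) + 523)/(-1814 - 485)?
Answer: -88965/391072 ≈ -0.22749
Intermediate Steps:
(1/(-2659 - 573) + 523)/(-1814 - 485) = (1/(-3232) + 523)/(-2299) = (-1/3232 + 523)*(-1/2299) = (1690335/3232)*(-1/2299) = -88965/391072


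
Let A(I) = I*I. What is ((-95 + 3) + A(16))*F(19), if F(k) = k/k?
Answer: 164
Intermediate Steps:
F(k) = 1
A(I) = I²
((-95 + 3) + A(16))*F(19) = ((-95 + 3) + 16²)*1 = (-92 + 256)*1 = 164*1 = 164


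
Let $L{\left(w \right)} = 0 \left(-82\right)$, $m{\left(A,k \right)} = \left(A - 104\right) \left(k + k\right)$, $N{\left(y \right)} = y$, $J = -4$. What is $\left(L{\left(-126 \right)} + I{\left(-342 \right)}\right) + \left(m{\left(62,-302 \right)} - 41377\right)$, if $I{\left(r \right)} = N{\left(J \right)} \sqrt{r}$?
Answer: $-16009 - 12 i \sqrt{38} \approx -16009.0 - 73.973 i$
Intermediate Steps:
$m{\left(A,k \right)} = 2 k \left(-104 + A\right)$ ($m{\left(A,k \right)} = \left(-104 + A\right) 2 k = 2 k \left(-104 + A\right)$)
$L{\left(w \right)} = 0$
$I{\left(r \right)} = - 4 \sqrt{r}$
$\left(L{\left(-126 \right)} + I{\left(-342 \right)}\right) + \left(m{\left(62,-302 \right)} - 41377\right) = \left(0 - 4 \sqrt{-342}\right) - \left(41377 + 604 \left(-104 + 62\right)\right) = \left(0 - 4 \cdot 3 i \sqrt{38}\right) - \left(41377 + 604 \left(-42\right)\right) = \left(0 - 12 i \sqrt{38}\right) + \left(25368 - 41377\right) = - 12 i \sqrt{38} - 16009 = -16009 - 12 i \sqrt{38}$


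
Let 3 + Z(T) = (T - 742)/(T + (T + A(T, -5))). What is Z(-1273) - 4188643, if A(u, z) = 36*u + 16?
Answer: -202554541253/48358 ≈ -4.1886e+6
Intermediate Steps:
A(u, z) = 16 + 36*u
Z(T) = -3 + (-742 + T)/(16 + 38*T) (Z(T) = -3 + (T - 742)/(T + (T + (16 + 36*T))) = -3 + (-742 + T)/(T + (16 + 37*T)) = -3 + (-742 + T)/(16 + 38*T))
Z(-1273) - 4188643 = (-790 - 113*(-1273))/(2*(8 + 19*(-1273))) - 4188643 = (-790 + 143849)/(2*(8 - 24187)) - 4188643 = (½)*143059/(-24179) - 4188643 = (½)*(-1/24179)*143059 - 4188643 = -143059/48358 - 4188643 = -202554541253/48358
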